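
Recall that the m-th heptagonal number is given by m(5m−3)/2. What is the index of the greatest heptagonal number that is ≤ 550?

15

Solve n(5n−3)/2 ≤ 550 for integer n.
n = 15 gives 540 ≤ 550, while n = 16 gives 616 > 550; so the answer is index 15.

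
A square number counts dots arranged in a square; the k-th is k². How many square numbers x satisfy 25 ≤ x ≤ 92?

5

The n-th square number is n².
Smallest index with value ≥ 25: n = 5 (giving 25).
Largest index with value ≤ 92: n = 9 (giving 81).
Indices 5 through 9: 5 terms.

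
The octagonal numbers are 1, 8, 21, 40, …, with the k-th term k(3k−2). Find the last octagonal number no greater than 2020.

Solve n(3n−2) ≤ 2020 for integer n.
n = 26 gives 1976 ≤ 2020, while n = 27 gives 2133 > 2020; so the answer is 1976.

1976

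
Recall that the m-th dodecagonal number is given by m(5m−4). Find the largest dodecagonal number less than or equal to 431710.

Solve n(5n−4) ≤ 431710 for integer n.
n = 294 gives 431004 ≤ 431710, while n = 295 gives 433945 > 431710; so the answer is 431004.

431004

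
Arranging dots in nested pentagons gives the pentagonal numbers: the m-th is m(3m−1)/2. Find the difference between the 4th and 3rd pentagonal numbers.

Consecutive pentagonal numbers differ by 3n − 2: here 3·4 − 2 = 10.

10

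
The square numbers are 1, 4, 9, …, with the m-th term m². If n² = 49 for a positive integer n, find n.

We need n² = 49, so n = √49 = 7.
Check: 7² = 49. ✓

7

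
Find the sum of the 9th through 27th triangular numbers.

Σ i(i+1)/2 = (Σi² + Σi) / 2 over i = 9..27.
Σi = 378 − 36 = 342 and Σi² = 6930 − 204 = 6726.
(1·6726 + 1·342) / 2 = 7068/2 = 3534.

3534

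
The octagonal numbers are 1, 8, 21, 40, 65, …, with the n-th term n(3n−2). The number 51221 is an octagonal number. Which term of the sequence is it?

131

Set n(3n−2) = 51221, giving 3n² − 2n − 51221 = 0.
So n = (2 + 784) / 6 = 786/6 = 131.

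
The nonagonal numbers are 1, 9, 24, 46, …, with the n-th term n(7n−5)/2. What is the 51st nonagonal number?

51·(7·51 − 5)/2 = 51·352/2 = 51·176 = 8976.

8976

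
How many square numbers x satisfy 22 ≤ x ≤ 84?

5

The n-th square number is n².
Smallest index with value ≥ 22: n = 5 (giving 25).
Largest index with value ≤ 84: n = 9 (giving 81).
Indices 5 through 9: 5 terms.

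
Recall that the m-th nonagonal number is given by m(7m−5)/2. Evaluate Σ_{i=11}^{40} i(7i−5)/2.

Σ i(7i−5)/2 = (7Σi² − 5Σi) / 2 over i = 11..40.
Σi = 820 − 55 = 765 and Σi² = 22140 − 385 = 21755.
(7·21755 − 5·765) / 2 = 148460/2 = 74230.

74230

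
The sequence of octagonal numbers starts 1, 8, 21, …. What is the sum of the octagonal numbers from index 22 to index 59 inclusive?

Σ i(3i−2) = 3Σi² − 2Σi over i = 22..59.
Σi = 1770 − 231 = 1539 and Σi² = 70210 − 3311 = 66899.
3·66899 − 2·1539 = 197619.

197619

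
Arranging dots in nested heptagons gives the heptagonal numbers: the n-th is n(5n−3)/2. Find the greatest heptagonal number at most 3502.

Solve n(5n−3)/2 ≤ 3502 for integer n.
n = 37 gives 3367 ≤ 3502, while n = 38 gives 3553 > 3502; so the answer is 3367.

3367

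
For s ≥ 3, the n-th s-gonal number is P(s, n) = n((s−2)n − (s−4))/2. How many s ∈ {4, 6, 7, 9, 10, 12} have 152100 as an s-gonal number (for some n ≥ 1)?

1

s = 4: P(4, 390) = 152100. ✓
s = 6: P(6, 276) = 152076 and P(6, 277) = 153181; 152100 is not s-gonal.
s = 7: P(7, 246) = 150921 and P(7, 247) = 152152; 152100 is not s-gonal.
s = 9: P(9, 208) = 150904 and P(9, 209) = 152361; 152100 is not s-gonal.
s = 10: P(10, 195) = 151515 and P(10, 196) = 153076; 152100 is not s-gonal.
s = 12: P(12, 174) = 150684 and P(12, 175) = 152425; 152100 is not s-gonal.
Hits: s ∈ {4} → 1.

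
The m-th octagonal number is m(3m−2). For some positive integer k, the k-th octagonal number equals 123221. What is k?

Set n(3n−2) = 123221, giving 3n² − 2n − 123221 = 0.
The discriminant is 4 + 12·123221 = 1478656, and √1478656 = 1216.
So n = (2 + 1216) / 6 = 1218/6 = 203.

203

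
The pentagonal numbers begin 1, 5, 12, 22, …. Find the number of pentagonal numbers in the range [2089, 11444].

The n-th pentagonal number is n(3n−1)/2.
Smallest index with value ≥ 2089: n = 38 (giving 2147).
Largest index with value ≤ 11444: n = 87 (giving 11310).
Indices 38 through 87: 50 terms.

50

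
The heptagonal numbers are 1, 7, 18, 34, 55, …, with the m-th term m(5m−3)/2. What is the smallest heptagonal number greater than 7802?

8037

Solve n(5n−3)/2 > 7802 for integer n.
The largest n with value ≤ 7802 is 56 (since 7756 ≤ 7802 < 8037), so the first above is n = 57, value 8037.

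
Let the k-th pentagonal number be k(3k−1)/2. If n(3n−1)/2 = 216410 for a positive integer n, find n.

380

Set n(3n−1)/2 = 216410, giving 3n² − n − 432820 = 0.
The discriminant is 1 + 24·216410 = 5193841, and √5193841 = 2279.
So n = (1 + 2279) / 6 = 2280/6 = 380.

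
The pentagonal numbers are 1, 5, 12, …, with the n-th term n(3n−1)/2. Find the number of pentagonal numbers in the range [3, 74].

6

The n-th pentagonal number is n(3n−1)/2.
Smallest index with value ≥ 3: n = 2 (giving 5).
Largest index with value ≤ 74: n = 7 (giving 70).
Indices 2 through 7: 6 terms.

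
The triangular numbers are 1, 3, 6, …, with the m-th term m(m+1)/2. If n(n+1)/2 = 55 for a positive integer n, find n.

10

Set n(n+1)/2 = 55, giving n² + n − 110 = 0.
So n = (-1 + 21) / 2 = 20/2 = 10.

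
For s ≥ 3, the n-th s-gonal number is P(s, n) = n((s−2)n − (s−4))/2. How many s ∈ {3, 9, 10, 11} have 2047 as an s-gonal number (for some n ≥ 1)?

s = 3: P(3, 63) = 2016 and P(3, 64) = 2080; 2047 is not s-gonal.
s = 9: P(9, 24) = 1956 and P(9, 25) = 2125; 2047 is not s-gonal.
s = 10: P(10, 23) = 2047. ✓
s = 11: P(11, 21) = 1911 and P(11, 22) = 2101; 2047 is not s-gonal.
Hits: s ∈ {10} → 1.

1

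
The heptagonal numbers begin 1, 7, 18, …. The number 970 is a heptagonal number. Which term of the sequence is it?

20

Set n(5n−3)/2 = 970, giving 5n² − 3n − 1940 = 0.
The discriminant is 9 + 40·970 = 38809, and √38809 = 197.
So n = (3 + 197) / 10 = 200/10 = 20.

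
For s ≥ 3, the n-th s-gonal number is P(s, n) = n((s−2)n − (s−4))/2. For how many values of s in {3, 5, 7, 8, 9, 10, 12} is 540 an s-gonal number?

s = 3: P(3, 32) = 528 and P(3, 33) = 561; 540 is not s-gonal.
s = 5: P(5, 19) = 532 and P(5, 20) = 590; 540 is not s-gonal.
s = 7: P(7, 15) = 540. ✓
s = 8: P(8, 13) = 481 and P(8, 14) = 560; 540 is not s-gonal.
s = 9: P(9, 12) = 474 and P(9, 13) = 559; 540 is not s-gonal.
s = 10: P(10, 12) = 540. ✓
s = 12: P(12, 10) = 460 and P(12, 11) = 561; 540 is not s-gonal.
Hits: s ∈ {7, 10} → 2.

2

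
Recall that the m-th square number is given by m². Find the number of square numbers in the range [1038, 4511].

The n-th square number is n².
Smallest index with value ≥ 1038: n = 33 (giving 1089).
Largest index with value ≤ 4511: n = 67 (giving 4489).
Indices 33 through 67: 35 terms.

35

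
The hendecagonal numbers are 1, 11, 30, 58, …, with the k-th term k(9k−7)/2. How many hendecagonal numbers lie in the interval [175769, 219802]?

The n-th hendecagonal number is n(9n−7)/2.
Smallest index with value ≥ 175769: n = 199 (giving 177508).
Largest index with value ≤ 219802: n = 221 (giving 219011).
Indices 199 through 221: 23 terms.

23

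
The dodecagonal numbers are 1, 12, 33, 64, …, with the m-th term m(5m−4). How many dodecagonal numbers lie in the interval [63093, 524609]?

212

The n-th dodecagonal number is n(5n−4).
Smallest index with value ≥ 63093: n = 113 (giving 63393).
Largest index with value ≤ 524609: n = 324 (giving 523584).
Indices 113 through 324: 212 terms.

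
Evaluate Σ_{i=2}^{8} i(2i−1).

Σ i(2i−1) = 2Σi² − Σi over i = 2..8.
Σi = 36 − 1 = 35 and Σi² = 204 − 1 = 203.
2·203 − 1·35 = 371.

371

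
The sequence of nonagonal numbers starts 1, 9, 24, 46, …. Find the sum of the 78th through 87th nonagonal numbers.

Σ i(7i−5)/2 = (7Σi² − 5Σi) / 2 over i = 78..87.
Σi = 3828 − 3003 = 825 and Σi² = 223300 − 155155 = 68145.
(7·68145 − 5·825) / 2 = 472890/2 = 236445.

236445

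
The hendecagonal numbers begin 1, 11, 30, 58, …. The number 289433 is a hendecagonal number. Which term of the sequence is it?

Set n(9n−7)/2 = 289433, giving 9n² − 7n − 578866 = 0.
The discriminant is 49 + 72·289433 = 20839225, and √20839225 = 4565.
So n = (7 + 4565) / 18 = 4572/18 = 254.
Check: 254·(9·254 − 7)/2 = 289433. ✓

254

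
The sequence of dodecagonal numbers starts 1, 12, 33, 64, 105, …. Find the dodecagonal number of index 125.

77625

The 125th dodecagonal number is n(5n−4) with n = 125.
125·(5·125 − 4) = 125·621 = 77625.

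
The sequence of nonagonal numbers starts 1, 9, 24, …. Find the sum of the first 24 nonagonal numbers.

Σ i(7i−5)/2 = (7Σi² − 5Σi) / 2 over i = 1..24.
Σi = 300 and Σi² = 4900.
(7·4900 − 5·300) / 2 = 32800/2 = 16400.

16400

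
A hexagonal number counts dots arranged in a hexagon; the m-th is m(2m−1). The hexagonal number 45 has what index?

Set n(2n−1) = 45, giving 2n² − n − 45 = 0.
So n = (1 + 19) / 4 = 20/4 = 5.
Check: 5·(2·5 − 1) = 45. ✓

5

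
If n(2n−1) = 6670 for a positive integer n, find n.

Set n(2n−1) = 6670, giving 2n² − n − 6670 = 0.
The discriminant is 1 + 8·6670 = 53361, and √53361 = 231.
So n = (1 + 231) / 4 = 232/4 = 58.

58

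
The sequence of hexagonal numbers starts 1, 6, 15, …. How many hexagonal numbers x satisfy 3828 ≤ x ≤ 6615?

The n-th hexagonal number is n(2n−1).
Smallest index with value ≥ 3828: n = 44 (giving 3828).
Largest index with value ≤ 6615: n = 57 (giving 6441).
Indices 44 through 57: 14 terms.

14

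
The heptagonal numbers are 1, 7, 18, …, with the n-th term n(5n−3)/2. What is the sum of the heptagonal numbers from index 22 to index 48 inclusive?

Σ i(5i−3)/2 = (5Σi² − 3Σi) / 2 over i = 22..48.
Σi = 1176 − 231 = 945 and Σi² = 38024 − 3311 = 34713.
(5·34713 − 3·945) / 2 = 170730/2 = 85365.

85365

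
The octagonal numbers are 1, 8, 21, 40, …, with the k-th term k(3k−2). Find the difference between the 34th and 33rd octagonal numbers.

199

Consecutive octagonal numbers differ by 6n − 5: here 6·34 − 5 = 199.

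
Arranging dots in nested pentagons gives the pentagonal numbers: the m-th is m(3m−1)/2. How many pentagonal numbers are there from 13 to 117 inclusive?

The n-th pentagonal number is n(3n−1)/2.
Smallest index with value ≥ 13: n = 4 (giving 22).
Largest index with value ≤ 117: n = 9 (giving 117).
Indices 4 through 9: 6 terms.

6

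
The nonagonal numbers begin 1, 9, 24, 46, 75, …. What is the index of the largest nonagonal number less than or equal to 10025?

Solve n(7n−5)/2 ≤ 10025 for integer n.
n = 53 gives 9699 ≤ 10025, while n = 54 gives 10071 > 10025; so the answer is index 53.

53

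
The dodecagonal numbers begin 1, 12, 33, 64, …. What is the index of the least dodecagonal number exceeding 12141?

Solve n(5n−4) > 12141 for integer n.
The largest n with value ≤ 12141 is 49 (since 11809 ≤ 12141 < 12300), so the first above is n = 50, value 12300.

50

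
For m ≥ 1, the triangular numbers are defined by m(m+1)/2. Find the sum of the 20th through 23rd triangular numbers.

Σ i(i+1)/2 = (Σi² + Σi) / 2 over i = 20..23.
Σi = 276 − 190 = 86 and Σi² = 4324 − 2470 = 1854.
(1·1854 + 1·86) / 2 = 1940/2 = 970.

970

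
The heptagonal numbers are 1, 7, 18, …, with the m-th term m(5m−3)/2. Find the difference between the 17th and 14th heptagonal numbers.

17·(5·17 − 3)/2 = 697 and 14·(5·14 − 3)/2 = 469.
Difference: 697 − 469 = 228.

228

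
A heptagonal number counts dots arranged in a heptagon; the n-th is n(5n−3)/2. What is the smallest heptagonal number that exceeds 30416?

30636

Solve n(5n−3)/2 > 30416 for integer n.
The largest n with value ≤ 30416 is 110 (since 30085 ≤ 30416 < 30636), so the first above is n = 111, value 30636.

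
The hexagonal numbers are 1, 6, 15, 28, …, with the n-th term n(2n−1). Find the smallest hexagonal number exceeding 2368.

Solve n(2n−1) > 2368 for integer n.
The largest n with value ≤ 2368 is 34 (since 2278 ≤ 2368 < 2415), so the first above is n = 35, value 2415.

2415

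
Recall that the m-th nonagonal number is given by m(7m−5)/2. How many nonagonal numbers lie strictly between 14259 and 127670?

The n-th nonagonal number is n(7n−5)/2.
Smallest index with value > 14259: n = 65 (giving 14625).
Largest index with value < 127670: n = 191 (giving 127206).
Indices 65 through 191: 127 terms.

127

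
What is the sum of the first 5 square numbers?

Σ_{i=1}^{5} i² = 5·6·11/6 = 55.

55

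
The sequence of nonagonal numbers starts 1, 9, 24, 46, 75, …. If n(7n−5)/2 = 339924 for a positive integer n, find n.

Set n(7n−5)/2 = 339924, giving 7n² − 5n − 679848 = 0.
The discriminant is 25 + 56·339924 = 19035769, and √19035769 = 4363.
So n = (5 + 4363) / 14 = 4368/14 = 312.

312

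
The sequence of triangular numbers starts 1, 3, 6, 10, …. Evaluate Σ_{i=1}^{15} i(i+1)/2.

680

Σ i(i+1)/2 = (Σi² + Σi) / 2 over i = 1..15.
Σi = 120 and Σi² = 1240.
(1·1240 + 1·120) / 2 = 1360/2 = 680.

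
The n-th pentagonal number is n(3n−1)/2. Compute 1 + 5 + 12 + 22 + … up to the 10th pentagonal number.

550

Σ i(3i−1)/2 = (3Σi² − Σi) / 2 over i = 1..10.
Σi = 55 and Σi² = 385.
(3·385 − 1·55) / 2 = 1100/2 = 550.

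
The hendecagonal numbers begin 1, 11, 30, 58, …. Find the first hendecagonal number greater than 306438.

307981

Solve n(9n−7)/2 > 306438 for integer n.
The largest n with value ≤ 306438 is 261 (since 305631 ≤ 306438 < 307981), so the first above is n = 262, value 307981.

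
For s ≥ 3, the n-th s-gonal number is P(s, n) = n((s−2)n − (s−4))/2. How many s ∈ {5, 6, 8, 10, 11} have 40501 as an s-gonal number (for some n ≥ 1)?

1

s = 5: P(5, 164) = 40262 and P(5, 165) = 40755; 40501 is not s-gonal.
s = 6: P(6, 142) = 40186 and P(6, 143) = 40755; 40501 is not s-gonal.
s = 8: P(8, 116) = 40136 and P(8, 117) = 40833; 40501 is not s-gonal.
s = 10: P(10, 101) = 40501. ✓
s = 11: P(11, 95) = 40280 and P(11, 96) = 41136; 40501 is not s-gonal.
Hits: s ∈ {10} → 1.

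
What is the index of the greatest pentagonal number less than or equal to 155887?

322

Solve n(3n−1)/2 ≤ 155887 for integer n.
n = 322 gives 155365 ≤ 155887, while n = 323 gives 156332 > 155887; so the answer is index 322.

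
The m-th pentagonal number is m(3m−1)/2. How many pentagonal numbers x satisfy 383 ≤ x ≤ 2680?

The n-th pentagonal number is n(3n−1)/2.
Smallest index with value ≥ 383: n = 17 (giving 425).
Largest index with value ≤ 2680: n = 42 (giving 2625).
Indices 17 through 42: 26 terms.

26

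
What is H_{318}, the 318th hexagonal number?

318·(2·318 − 1) = 318·635 = 201930.

201930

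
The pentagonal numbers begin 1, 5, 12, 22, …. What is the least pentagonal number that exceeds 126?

145

Solve n(3n−1)/2 > 126 for integer n.
The largest n with value ≤ 126 is 9 (since 117 ≤ 126 < 145), so the first above is n = 10, value 145.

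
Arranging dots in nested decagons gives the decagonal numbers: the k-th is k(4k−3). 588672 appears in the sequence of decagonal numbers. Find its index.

384

Set n(4n−3) = 588672, giving 4n² − 3n − 588672 = 0.
The discriminant is 9 + 16·588672 = 9418761, and √9418761 = 3069.
So n = (3 + 3069) / 8 = 3072/8 = 384.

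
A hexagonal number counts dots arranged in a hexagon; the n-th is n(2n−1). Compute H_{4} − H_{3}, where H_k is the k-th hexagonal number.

Consecutive hexagonal numbers differ by 4n − 3: here 4·4 − 3 = 13.

13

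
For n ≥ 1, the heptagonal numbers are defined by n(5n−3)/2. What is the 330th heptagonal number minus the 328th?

330·(5·330 − 3)/2 = 271755 and 328·(5·328 − 3)/2 = 268468.
Difference: 271755 − 268468 = 3287.

3287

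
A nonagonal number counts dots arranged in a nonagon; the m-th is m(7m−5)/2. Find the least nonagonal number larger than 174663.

175056

Solve n(7n−5)/2 > 174663 for integer n.
The largest n with value ≤ 174663 is 223 (since 173494 ≤ 174663 < 175056), so the first above is n = 224, value 175056.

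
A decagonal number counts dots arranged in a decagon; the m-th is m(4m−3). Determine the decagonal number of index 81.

The 81st decagonal number is n(4n−3) with n = 81.
81·(4·81 − 3) = 81·321 = 26001.

26001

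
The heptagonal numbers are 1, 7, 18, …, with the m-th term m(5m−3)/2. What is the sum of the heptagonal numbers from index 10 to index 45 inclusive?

Σ i(5i−3)/2 = (5Σi² − 3Σi) / 2 over i = 10..45.
Σi = 1035 − 45 = 990 and Σi² = 31395 − 285 = 31110.
(5·31110 − 3·990) / 2 = 152580/2 = 76290.

76290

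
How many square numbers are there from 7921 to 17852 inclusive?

45

The n-th square number is n².
Smallest index with value ≥ 7921: n = 89 (giving 7921).
Largest index with value ≤ 17852: n = 133 (giving 17689).
Indices 89 through 133: 45 terms.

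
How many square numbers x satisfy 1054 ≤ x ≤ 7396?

The n-th square number is n².
Smallest index with value ≥ 1054: n = 33 (giving 1089).
Largest index with value ≤ 7396: n = 86 (giving 7396).
Indices 33 through 86: 54 terms.

54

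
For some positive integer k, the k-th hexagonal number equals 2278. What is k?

Set n(2n−1) = 2278, giving 2n² − n − 2278 = 0.
So n = (1 + 135) / 4 = 136/4 = 34.
Check: 34·(2·34 − 1) = 2278. ✓

34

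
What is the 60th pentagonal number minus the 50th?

1645

60·(3·60 − 1)/2 = 5370 and 50·(3·50 − 1)/2 = 3725.
Difference: 5370 − 3725 = 1645.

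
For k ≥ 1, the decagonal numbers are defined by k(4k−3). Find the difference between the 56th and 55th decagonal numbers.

Consecutive decagonal numbers differ by 8n − 7: here 8·56 − 7 = 441.

441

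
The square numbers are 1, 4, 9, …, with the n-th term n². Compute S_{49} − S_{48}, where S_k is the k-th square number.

97

n² − (n−1)² = 2n − 1, so 49² − 48² = 2·49 − 1 = 97.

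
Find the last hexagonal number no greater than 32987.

Solve n(2n−1) ≤ 32987 for integer n.
n = 128 gives 32640 ≤ 32987, while n = 129 gives 33153 > 32987; so the answer is 32640.

32640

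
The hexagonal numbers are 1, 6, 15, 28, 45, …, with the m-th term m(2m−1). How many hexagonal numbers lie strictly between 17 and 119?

4

The n-th hexagonal number is n(2n−1).
Smallest index with value > 17: n = 4 (giving 28).
Largest index with value < 119: n = 7 (giving 91).
Indices 4 through 7: 4 terms.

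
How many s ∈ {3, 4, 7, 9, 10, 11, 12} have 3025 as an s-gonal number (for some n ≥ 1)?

s = 3: P(3, 77) = 3003 and P(3, 78) = 3081; 3025 is not s-gonal.
s = 4: P(4, 55) = 3025. ✓
s = 7: P(7, 35) = 3010 and P(7, 36) = 3186; 3025 is not s-gonal.
s = 9: P(9, 29) = 2871 and P(9, 30) = 3075; 3025 is not s-gonal.
s = 10: P(10, 27) = 2835 and P(10, 28) = 3052; 3025 is not s-gonal.
s = 11: P(11, 26) = 2951 and P(11, 27) = 3186; 3025 is not s-gonal.
s = 12: P(12, 25) = 3025. ✓
Hits: s ∈ {4, 12} → 2.

2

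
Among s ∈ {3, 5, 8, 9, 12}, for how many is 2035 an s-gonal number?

1

s = 3: P(3, 63) = 2016 and P(3, 64) = 2080; 2035 is not s-gonal.
s = 5: P(5, 37) = 2035. ✓
s = 8: P(8, 26) = 1976 and P(8, 27) = 2133; 2035 is not s-gonal.
s = 9: P(9, 24) = 1956 and P(9, 25) = 2125; 2035 is not s-gonal.
s = 12: P(12, 20) = 1920 and P(12, 21) = 2121; 2035 is not s-gonal.
Hits: s ∈ {5} → 1.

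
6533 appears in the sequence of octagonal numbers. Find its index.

47

Set n(3n−2) = 6533, giving 3n² − 2n − 6533 = 0.
The discriminant is 4 + 12·6533 = 78400, and √78400 = 280.
So n = (2 + 280) / 6 = 282/6 = 47.
Check: 47·(3·47 − 2) = 6533. ✓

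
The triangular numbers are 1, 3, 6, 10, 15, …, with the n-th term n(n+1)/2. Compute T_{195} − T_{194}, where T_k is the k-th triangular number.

195

Consecutive triangular numbers differ by n: T_{195} − T_{194} = 195.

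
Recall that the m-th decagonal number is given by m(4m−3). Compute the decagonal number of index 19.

1387

The 19th decagonal number is n(4n−3) with n = 19.
19·(4·19 − 3) = 19·73 = 1387.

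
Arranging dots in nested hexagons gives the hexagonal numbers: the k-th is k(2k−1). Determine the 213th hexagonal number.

90525

The 213th hexagonal number is n(2n−1) with n = 213.
213·(2·213 − 1) = 213·425 = 90525.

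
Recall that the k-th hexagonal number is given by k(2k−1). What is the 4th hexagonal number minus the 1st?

4·(2·4 − 1) = 28 and 1·(2·1 − 1) = 1.
Difference: 28 − 1 = 27.

27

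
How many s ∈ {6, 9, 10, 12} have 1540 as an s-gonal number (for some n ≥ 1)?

s = 6: P(6, 28) = 1540. ✓
s = 9: P(9, 21) = 1491 and P(9, 22) = 1639; 1540 is not s-gonal.
s = 10: P(10, 20) = 1540. ✓
s = 12: P(12, 17) = 1377 and P(12, 18) = 1548; 1540 is not s-gonal.
Hits: s ∈ {6, 10} → 2.

2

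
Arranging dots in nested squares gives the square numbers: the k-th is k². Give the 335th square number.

112225

335² = 112225.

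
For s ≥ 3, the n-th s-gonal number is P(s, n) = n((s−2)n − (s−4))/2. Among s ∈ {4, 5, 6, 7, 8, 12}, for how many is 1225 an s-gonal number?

2

s = 4: P(4, 35) = 1225. ✓
s = 5: P(5, 28) = 1162 and P(5, 29) = 1247; 1225 is not s-gonal.
s = 6: P(6, 25) = 1225. ✓
s = 7: P(7, 22) = 1177 and P(7, 23) = 1288; 1225 is not s-gonal.
s = 8: P(8, 20) = 1160 and P(8, 21) = 1281; 1225 is not s-gonal.
s = 12: P(12, 16) = 1216 and P(12, 17) = 1377; 1225 is not s-gonal.
Hits: s ∈ {4, 6} → 2.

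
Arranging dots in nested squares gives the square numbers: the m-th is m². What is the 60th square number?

The 60th square number is n² with n = 60.
60² = 3600.

3600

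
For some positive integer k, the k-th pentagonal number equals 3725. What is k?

Set n(3n−1)/2 = 3725, giving 3n² − n − 7450 = 0.
The discriminant is 1 + 24·3725 = 89401, and √89401 = 299.
So n = (1 + 299) / 6 = 300/6 = 50.

50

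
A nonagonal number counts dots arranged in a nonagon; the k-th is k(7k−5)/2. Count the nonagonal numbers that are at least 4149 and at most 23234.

The n-th nonagonal number is n(7n−5)/2.
Smallest index with value ≥ 4149: n = 35 (giving 4200).
Largest index with value ≤ 23234: n = 81 (giving 22761).
Indices 35 through 81: 47 terms.

47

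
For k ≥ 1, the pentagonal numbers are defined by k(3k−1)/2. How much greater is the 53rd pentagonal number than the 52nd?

157

Consecutive pentagonal numbers differ by 3n − 2: here 3·53 − 2 = 157.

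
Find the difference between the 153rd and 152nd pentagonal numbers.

Consecutive pentagonal numbers differ by 3n − 2: here 3·153 − 2 = 457.

457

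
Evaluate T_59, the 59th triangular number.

The 59th triangular number is n(n+1)/2 with n = 59.
59·60/2 = 3540/2 = 1770.

1770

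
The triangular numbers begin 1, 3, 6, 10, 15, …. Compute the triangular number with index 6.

21

6·7/2 = 42/2 = 21.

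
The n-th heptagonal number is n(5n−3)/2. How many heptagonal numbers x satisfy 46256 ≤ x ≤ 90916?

55

The n-th heptagonal number is n(5n−3)/2.
Smallest index with value ≥ 46256: n = 137 (giving 46717).
Largest index with value ≤ 90916: n = 191 (giving 90916).
Indices 137 through 191: 55 terms.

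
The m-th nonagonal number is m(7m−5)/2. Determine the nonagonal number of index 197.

The 197th nonagonal number is n(7n−5)/2 with n = 197.
197·(7·197 − 5)/2 = 197·1374/2 = 197·687 = 135339.

135339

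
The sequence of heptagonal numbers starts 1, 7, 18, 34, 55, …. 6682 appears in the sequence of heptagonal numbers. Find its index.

52

Set n(5n−3)/2 = 6682, giving 5n² − 3n − 13364 = 0.
The discriminant is 9 + 40·6682 = 267289, and √267289 = 517.
So n = (3 + 517) / 10 = 520/10 = 52.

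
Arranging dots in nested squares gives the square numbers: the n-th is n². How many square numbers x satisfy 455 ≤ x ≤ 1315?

15

The n-th square number is n².
Smallest index with value ≥ 455: n = 22 (giving 484).
Largest index with value ≤ 1315: n = 36 (giving 1296).
Indices 22 through 36: 15 terms.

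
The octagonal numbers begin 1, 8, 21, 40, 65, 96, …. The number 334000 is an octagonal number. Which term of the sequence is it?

334

Set n(3n−2) = 334000, giving 3n² − 2n − 334000 = 0.
So n = (2 + 2002) / 6 = 2004/6 = 334.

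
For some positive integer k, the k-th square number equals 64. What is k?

8

We need n² = 64, so n = √64 = 8.
Check: 8² = 64. ✓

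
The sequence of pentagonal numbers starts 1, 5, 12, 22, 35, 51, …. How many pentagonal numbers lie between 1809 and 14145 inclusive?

The n-th pentagonal number is n(3n−1)/2.
Smallest index with value ≥ 1809: n = 35 (giving 1820).
Largest index with value ≤ 14145: n = 97 (giving 14065).
Indices 35 through 97: 63 terms.

63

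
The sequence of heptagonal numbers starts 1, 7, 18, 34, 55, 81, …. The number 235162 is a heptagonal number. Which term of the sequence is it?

307

Set n(5n−3)/2 = 235162, giving 5n² − 3n − 470324 = 0.
So n = (3 + 3067) / 10 = 3070/10 = 307.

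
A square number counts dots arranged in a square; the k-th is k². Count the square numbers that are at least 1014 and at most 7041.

52

The n-th square number is n².
Smallest index with value ≥ 1014: n = 32 (giving 1024).
Largest index with value ≤ 7041: n = 83 (giving 6889).
Indices 32 through 83: 52 terms.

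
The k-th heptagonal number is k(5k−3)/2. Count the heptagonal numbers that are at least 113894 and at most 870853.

The n-th heptagonal number is n(5n−3)/2.
Smallest index with value ≥ 113894: n = 214 (giving 114169).
Largest index with value ≤ 870853: n = 590 (giving 869365).
Indices 214 through 590: 377 terms.

377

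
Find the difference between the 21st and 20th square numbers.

41

n² − (n−1)² = 2n − 1, so 21² − 20² = 2·21 − 1 = 41.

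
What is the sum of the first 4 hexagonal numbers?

Σ i(2i−1) = 2Σi² − Σi over i = 1..4.
Σi = 10 and Σi² = 30.
2·30 − 1·10 = 50.

50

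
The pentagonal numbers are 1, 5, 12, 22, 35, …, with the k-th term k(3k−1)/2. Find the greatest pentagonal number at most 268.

247

Solve n(3n−1)/2 ≤ 268 for integer n.
n = 13 gives 247 ≤ 268, while n = 14 gives 287 > 268; so the answer is 247.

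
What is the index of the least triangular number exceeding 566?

Solve n(n+1)/2 > 566 for integer n.
The largest n with value ≤ 566 is 33 (since 561 ≤ 566 < 595), so the first above is n = 34, value 595.

34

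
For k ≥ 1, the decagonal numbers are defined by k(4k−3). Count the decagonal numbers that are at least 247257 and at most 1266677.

The n-th decagonal number is n(4n−3).
Smallest index with value ≥ 247257: n = 249 (giving 247257).
Largest index with value ≤ 1266677: n = 563 (giving 1266187).
Indices 249 through 563: 315 terms.

315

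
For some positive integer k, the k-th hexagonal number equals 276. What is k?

Set n(2n−1) = 276, giving 2n² − n − 276 = 0.
The discriminant is 1 + 8·276 = 2209, and √2209 = 47.
So n = (1 + 47) / 4 = 48/4 = 12.

12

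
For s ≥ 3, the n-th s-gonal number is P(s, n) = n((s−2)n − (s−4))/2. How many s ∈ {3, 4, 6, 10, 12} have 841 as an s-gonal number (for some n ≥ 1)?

1

s = 3: P(3, 40) = 820 and P(3, 41) = 861; 841 is not s-gonal.
s = 4: P(4, 29) = 841. ✓
s = 6: P(6, 20) = 780 and P(6, 21) = 861; 841 is not s-gonal.
s = 10: P(10, 14) = 742 and P(10, 15) = 855; 841 is not s-gonal.
s = 12: P(12, 13) = 793 and P(12, 14) = 924; 841 is not s-gonal.
Hits: s ∈ {4} → 1.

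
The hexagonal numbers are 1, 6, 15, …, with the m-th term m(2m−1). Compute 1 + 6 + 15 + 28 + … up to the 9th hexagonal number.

Σ i(2i−1) = 2Σi² − Σi over i = 1..9.
Σi = 45 and Σi² = 285.
2·285 − 1·45 = 525.

525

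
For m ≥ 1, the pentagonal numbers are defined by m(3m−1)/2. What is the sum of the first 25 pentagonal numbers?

Σ i(3i−1)/2 = (3Σi² − Σi) / 2 over i = 1..25.
Σi = 325 and Σi² = 5525.
(3·5525 − 1·325) / 2 = 16250/2 = 8125.

8125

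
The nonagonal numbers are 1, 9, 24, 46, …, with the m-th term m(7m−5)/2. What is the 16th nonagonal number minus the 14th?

16·(7·16 − 5)/2 = 856 and 14·(7·14 − 5)/2 = 651.
Difference: 856 − 651 = 205.

205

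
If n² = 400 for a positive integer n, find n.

20

We need n² = 400, so n = √400 = 20.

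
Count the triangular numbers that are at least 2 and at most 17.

4

The n-th triangular number is n(n+1)/2.
Smallest index with value ≥ 2: n = 2 (giving 3).
Largest index with value ≤ 17: n = 5 (giving 15).
Indices 2 through 5: 4 terms.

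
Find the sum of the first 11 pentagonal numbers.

Σ i(3i−1)/2 = (3Σi² − Σi) / 2 over i = 1..11.
Σi = 66 and Σi² = 506.
(3·506 − 1·66) / 2 = 1452/2 = 726.

726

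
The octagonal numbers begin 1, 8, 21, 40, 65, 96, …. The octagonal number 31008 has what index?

Set n(3n−2) = 31008, giving 3n² − 2n − 31008 = 0.
The discriminant is 4 + 12·31008 = 372100, and √372100 = 610.
So n = (2 + 610) / 6 = 612/6 = 102.

102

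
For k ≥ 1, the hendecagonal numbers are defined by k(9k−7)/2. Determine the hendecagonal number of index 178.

178·(9·178 − 7)/2 = 178·1595/2 = 141955.

141955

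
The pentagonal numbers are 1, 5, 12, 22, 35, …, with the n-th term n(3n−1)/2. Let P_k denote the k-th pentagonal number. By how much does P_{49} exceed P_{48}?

Consecutive pentagonal numbers differ by 3n − 2: here 3·49 − 2 = 145.

145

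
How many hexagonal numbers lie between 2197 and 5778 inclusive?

21

The n-th hexagonal number is n(2n−1).
Smallest index with value ≥ 2197: n = 34 (giving 2278).
Largest index with value ≤ 5778: n = 54 (giving 5778).
Indices 34 through 54: 21 terms.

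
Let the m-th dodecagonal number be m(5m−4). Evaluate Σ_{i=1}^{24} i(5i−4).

23300

Σ i(5i−4) = 5Σi² − 4Σi over i = 1..24.
Σi = 300 and Σi² = 4900.
5·4900 − 4·300 = 23300.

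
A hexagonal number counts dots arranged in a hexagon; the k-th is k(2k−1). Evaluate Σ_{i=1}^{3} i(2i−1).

Σ i(2i−1) = 2Σi² − Σi over i = 1..3.
Σi = 6 and Σi² = 14.
2·14 − 1·6 = 22.

22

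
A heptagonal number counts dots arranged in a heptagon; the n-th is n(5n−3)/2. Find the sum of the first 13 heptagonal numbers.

Σ i(5i−3)/2 = (5Σi² − 3Σi) / 2 over i = 1..13.
Σi = 91 and Σi² = 819.
(5·819 − 3·91) / 2 = 3822/2 = 1911.

1911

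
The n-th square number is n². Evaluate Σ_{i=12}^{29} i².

Σ_{i=12}^{29} i² = 8555 − 506 = 8049.

8049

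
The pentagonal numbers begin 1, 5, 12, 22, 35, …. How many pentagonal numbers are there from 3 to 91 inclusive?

The n-th pentagonal number is n(3n−1)/2.
Smallest index with value ≥ 3: n = 2 (giving 5).
Largest index with value ≤ 91: n = 7 (giving 70).
Indices 2 through 7: 6 terms.

6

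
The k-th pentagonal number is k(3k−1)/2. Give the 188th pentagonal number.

52922

The 188th pentagonal number is n(3n−1)/2 with n = 188.
188·(3·188 − 1)/2 = 188·563/2 = 52922.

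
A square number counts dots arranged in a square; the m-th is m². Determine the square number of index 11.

The 11th square number is n² with n = 11.
11² = 121.

121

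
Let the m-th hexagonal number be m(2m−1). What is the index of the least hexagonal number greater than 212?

Solve n(2n−1) > 212 for integer n.
The largest n with value ≤ 212 is 10 (since 190 ≤ 212 < 231), so the first above is n = 11, value 231.

11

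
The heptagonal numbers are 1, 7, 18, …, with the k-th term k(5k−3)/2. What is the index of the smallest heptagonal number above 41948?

130

Solve n(5n−3)/2 > 41948 for integer n.
The largest n with value ≤ 41948 is 129 (since 41409 ≤ 41948 < 42055), so the first above is n = 130, value 42055.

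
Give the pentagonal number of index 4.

The 4th pentagonal number is n(3n−1)/2 with n = 4.
4·(3·4 − 1)/2 = 4·11/2 = 22.

22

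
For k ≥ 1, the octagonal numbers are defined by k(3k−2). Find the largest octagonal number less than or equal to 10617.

Solve n(3n−2) ≤ 10617 for integer n.
n = 59 gives 10325 ≤ 10617, while n = 60 gives 10680 > 10617; so the answer is 10325.

10325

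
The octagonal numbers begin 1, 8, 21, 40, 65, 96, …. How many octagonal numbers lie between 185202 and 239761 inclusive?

The n-th octagonal number is n(3n−2).
Smallest index with value ≥ 185202: n = 249 (giving 185505).
Largest index with value ≤ 239761: n = 283 (giving 239701).
Indices 249 through 283: 35 terms.

35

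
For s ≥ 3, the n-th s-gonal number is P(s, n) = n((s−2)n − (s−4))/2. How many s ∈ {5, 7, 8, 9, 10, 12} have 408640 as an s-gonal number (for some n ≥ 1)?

s = 5: P(5, 522) = 408465 and P(5, 523) = 410032; 408640 is not s-gonal.
s = 7: P(7, 404) = 407434 and P(7, 405) = 409455; 408640 is not s-gonal.
s = 8: P(8, 369) = 407745 and P(8, 370) = 409960; 408640 is not s-gonal.
s = 9: P(9, 342) = 408519 and P(9, 343) = 410914; 408640 is not s-gonal.
s = 10: P(10, 320) = 408640. ✓
s = 12: P(12, 286) = 407836 and P(12, 287) = 410697; 408640 is not s-gonal.
Hits: s ∈ {10} → 1.

1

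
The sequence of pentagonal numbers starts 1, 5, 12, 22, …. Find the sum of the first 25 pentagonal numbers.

Σ i(3i−1)/2 = (3Σi² − Σi) / 2 over i = 1..25.
Σi = 325 and Σi² = 5525.
(3·5525 − 1·325) / 2 = 16250/2 = 8125.

8125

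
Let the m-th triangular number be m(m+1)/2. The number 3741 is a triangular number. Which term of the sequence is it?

Set n(n+1)/2 = 3741, giving n² + n − 7482 = 0.
So n = (-1 + 173) / 2 = 172/2 = 86.
Check: 86·87/2 = 3741. ✓

86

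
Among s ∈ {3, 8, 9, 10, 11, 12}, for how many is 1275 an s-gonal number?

s = 3: P(3, 50) = 1275. ✓
s = 8: P(8, 20) = 1160 and P(8, 21) = 1281; 1275 is not s-gonal.
s = 9: P(9, 19) = 1216 and P(9, 20) = 1350; 1275 is not s-gonal.
s = 10: P(10, 18) = 1242 and P(10, 19) = 1387; 1275 is not s-gonal.
s = 11: P(11, 17) = 1241 and P(11, 18) = 1395; 1275 is not s-gonal.
s = 12: P(12, 16) = 1216 and P(12, 17) = 1377; 1275 is not s-gonal.
Hits: s ∈ {3} → 1.

1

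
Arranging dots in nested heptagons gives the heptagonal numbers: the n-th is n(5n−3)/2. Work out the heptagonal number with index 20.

970

The 20th heptagonal number is n(5n−3)/2 with n = 20.
20·(5·20 − 3)/2 = 20·97/2 = 970.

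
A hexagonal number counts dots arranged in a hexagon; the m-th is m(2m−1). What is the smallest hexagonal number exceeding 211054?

212226

Solve n(2n−1) > 211054 for integer n.
The largest n with value ≤ 211054 is 325 (since 210925 ≤ 211054 < 212226), so the first above is n = 326, value 212226.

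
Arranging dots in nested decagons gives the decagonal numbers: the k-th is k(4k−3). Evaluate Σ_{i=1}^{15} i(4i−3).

Σ i(4i−3) = 4Σi² − 3Σi over i = 1..15.
Σi = 120 and Σi² = 1240.
4·1240 − 3·120 = 4600.

4600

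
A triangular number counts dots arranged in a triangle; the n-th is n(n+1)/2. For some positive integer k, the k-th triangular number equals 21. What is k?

6

Set n(n+1)/2 = 21, giving n² + n − 42 = 0.
So n = (-1 + 13) / 2 = 12/2 = 6.
Check: 6·7/2 = 21. ✓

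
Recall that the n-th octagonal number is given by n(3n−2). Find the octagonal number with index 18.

The 18th octagonal number is n(3n−2) with n = 18.
18·(3·18 − 2) = 18·52 = 936.

936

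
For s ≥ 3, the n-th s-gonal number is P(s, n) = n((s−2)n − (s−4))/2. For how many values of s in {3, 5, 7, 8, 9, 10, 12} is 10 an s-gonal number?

2

s = 3: P(3, 4) = 10. ✓
s = 5: P(5, 2) = 5 and P(5, 3) = 12; 10 is not s-gonal.
s = 7: P(7, 2) = 7 and P(7, 3) = 18; 10 is not s-gonal.
s = 8: P(8, 2) = 8 and P(8, 3) = 21; 10 is not s-gonal.
s = 9: P(9, 2) = 9 and P(9, 3) = 24; 10 is not s-gonal.
s = 10: P(10, 2) = 10. ✓
s = 12: P(12, 1) = 1 and P(12, 2) = 12; 10 is not s-gonal.
Hits: s ∈ {3, 10} → 2.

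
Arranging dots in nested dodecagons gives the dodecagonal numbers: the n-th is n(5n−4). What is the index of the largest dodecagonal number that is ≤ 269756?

Solve n(5n−4) ≤ 269756 for integer n.
n = 232 gives 268192 ≤ 269756, while n = 233 gives 270513 > 269756; so the answer is index 232.

232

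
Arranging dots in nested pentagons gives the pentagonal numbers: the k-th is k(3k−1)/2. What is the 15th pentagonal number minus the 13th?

15·(3·15 − 1)/2 = 330 and 13·(3·13 − 1)/2 = 247.
Difference: 330 − 247 = 83.

83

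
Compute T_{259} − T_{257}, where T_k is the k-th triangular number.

517

259·260/2 = 33670 and 257·258/2 = 33153.
Difference: 33670 − 33153 = 517.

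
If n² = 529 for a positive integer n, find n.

23

We need n² = 529, so n = √529 = 23.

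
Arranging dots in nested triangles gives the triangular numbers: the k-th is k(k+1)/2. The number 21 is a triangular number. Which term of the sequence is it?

Set n(n+1)/2 = 21, giving n² + n − 42 = 0.
The discriminant is 1 + 8·21 = 169, and √169 = 13.
So n = (-1 + 13) / 2 = 12/2 = 6.
Check: 6·7/2 = 21. ✓

6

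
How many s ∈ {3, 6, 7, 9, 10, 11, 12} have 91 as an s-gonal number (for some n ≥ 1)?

2

s = 3: P(3, 13) = 91. ✓
s = 6: P(6, 7) = 91. ✓
s = 7: P(7, 6) = 81 and P(7, 7) = 112; 91 is not s-gonal.
s = 9: P(9, 5) = 75 and P(9, 6) = 111; 91 is not s-gonal.
s = 10: P(10, 5) = 85 and P(10, 6) = 126; 91 is not s-gonal.
s = 11: P(11, 4) = 58 and P(11, 5) = 95; 91 is not s-gonal.
s = 12: P(12, 4) = 64 and P(12, 5) = 105; 91 is not s-gonal.
Hits: s ∈ {3, 6} → 2.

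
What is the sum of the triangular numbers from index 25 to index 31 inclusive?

2856

Σ i(i+1)/2 = (Σi² + Σi) / 2 over i = 25..31.
Σi = 496 − 300 = 196 and Σi² = 10416 − 4900 = 5516.
(1·5516 + 1·196) / 2 = 5712/2 = 2856.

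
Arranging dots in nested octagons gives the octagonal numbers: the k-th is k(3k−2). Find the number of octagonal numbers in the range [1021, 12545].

47

The n-th octagonal number is n(3n−2).
Smallest index with value ≥ 1021: n = 19 (giving 1045).
Largest index with value ≤ 12545: n = 65 (giving 12545).
Indices 19 through 65: 47 terms.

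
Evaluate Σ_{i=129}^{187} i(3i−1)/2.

2230318

Σ i(3i−1)/2 = (3Σi² − Σi) / 2 over i = 129..187.
Σi = 17578 − 8256 = 9322 and Σi² = 2197250 − 707264 = 1489986.
(3·1489986 − 1·9322) / 2 = 4460636/2 = 2230318.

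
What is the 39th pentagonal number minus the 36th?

39·(3·39 − 1)/2 = 2262 and 36·(3·36 − 1)/2 = 1926.
Difference: 2262 − 1926 = 336.

336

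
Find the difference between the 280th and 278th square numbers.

1116

280² = 78400 and 278² = 77284.
Difference: 78400 − 77284 = 1116.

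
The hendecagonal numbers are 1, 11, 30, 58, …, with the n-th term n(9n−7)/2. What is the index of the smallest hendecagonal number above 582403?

Solve n(9n−7)/2 > 582403 for integer n.
The largest n with value ≤ 582403 is 360 (since 581940 ≤ 582403 < 585181), so the first above is n = 361, value 585181.

361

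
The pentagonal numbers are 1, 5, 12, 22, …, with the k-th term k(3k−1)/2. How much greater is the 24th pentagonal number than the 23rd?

Consecutive pentagonal numbers differ by 3n − 2: here 3·24 − 2 = 70.

70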